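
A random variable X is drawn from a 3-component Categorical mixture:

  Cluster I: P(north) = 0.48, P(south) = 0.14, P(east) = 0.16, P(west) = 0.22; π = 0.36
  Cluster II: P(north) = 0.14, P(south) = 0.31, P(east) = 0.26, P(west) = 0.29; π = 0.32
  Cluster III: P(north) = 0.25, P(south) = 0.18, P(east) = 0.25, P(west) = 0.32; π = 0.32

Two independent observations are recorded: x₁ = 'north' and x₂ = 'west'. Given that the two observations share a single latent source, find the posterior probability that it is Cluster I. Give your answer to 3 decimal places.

The responsibility of component k is P(Z=k) f_k(x) divided by Σ_j P(Z=j) f_j(x).
Since both observations come from the same component, the likelihood for component k is f_k(x₁)·f_k(x₂).
  p_I = [0.48] × [0.22] = 0.1056
  p_II = [0.14] × [0.29] = 0.0406
  p_III = [0.25] × [0.32] = 0.08
Unnormalised posteriors:
  P(Z=I)·p_I = 0.36 × 0.1056 = 0.038016
  P(Z=II)·p_II = 0.32 × 0.0406 = 0.012992
  P(Z=III)·p_III = 0.32 × 0.08 = 0.0256
Marginal: 0.038016 + 0.012992 + 0.0256 = 0.076608
P(Cluster I | x₁,x₂) = 0.038016 / 0.076608 ≈ 0.496

0.496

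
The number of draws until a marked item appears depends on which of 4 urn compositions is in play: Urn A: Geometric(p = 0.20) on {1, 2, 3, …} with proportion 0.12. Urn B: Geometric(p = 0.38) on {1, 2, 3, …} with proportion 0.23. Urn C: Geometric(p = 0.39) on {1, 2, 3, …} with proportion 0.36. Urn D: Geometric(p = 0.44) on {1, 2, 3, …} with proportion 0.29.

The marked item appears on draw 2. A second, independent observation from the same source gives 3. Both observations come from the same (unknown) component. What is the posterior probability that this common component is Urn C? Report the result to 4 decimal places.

0.3805

The responsibility of component k is π_k f_k(x) divided by Σ_j π_j f_j(x).
Since both observations come from the same component, the likelihood for component k is f_k(x₁)·f_k(x₂).
  L_A = [0.20·(1−0.20)^1 = 0.20·0.8 = 0.16] × [0.128] = 0.02048
  L_B = [0.38·(1−0.38)^1 = 0.38·0.62 = 0.2356] × [0.146072] = 0.0344146
  L_C = [0.39·(1−0.39)^1 = 0.39·0.61 = 0.2379] × [0.145119] = 0.0345238
  L_D = [0.44·(1−0.44)^1 = 0.44·0.56 = 0.2464] × [0.137984] = 0.0339993
Unnormalised posteriors:
  π_A·L_A = 0.12 × 0.02048 = 0.0024576
  π_B·L_B = 0.23 × 0.0344146 = 0.00791535
  π_C·L_C = 0.36 × 0.0345238 = 0.0124286
  π_D·L_D = 0.29 × 0.0339993 = 0.00985978
Denominator: 0.0024576 + 0.00791535 + 0.0124286 + 0.00985978 = 0.0326613
So the posterior for Urn C is 0.0124286 / 0.0326613 ≈ 0.3805.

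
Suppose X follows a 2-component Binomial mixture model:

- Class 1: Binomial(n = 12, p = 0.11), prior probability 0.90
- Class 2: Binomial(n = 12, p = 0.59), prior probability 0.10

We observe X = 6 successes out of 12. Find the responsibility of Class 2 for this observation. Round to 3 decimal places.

0.962

The responsibility of component k is P(Z=k) f_k(x) divided by Σ_j P(Z=j) f_j(x).
Binomial probabilities:
  p_1 = C(12,6)·0.11^6·0.89^6 = 924·1.77156e-06·0.496981 = 0.00081352
  p_2 = C(12,6)·0.59^6·0.41^6 = 924·0.0421805·0.0047501 = 0.185134
Unnormalised posteriors:
  P(Z=1)·p_1 = 0.90 × 0.00081352 = 0.000732168
  P(Z=2)·p_2 = 0.10 × 0.185134 = 0.0185134
Evidence: 0.000732168 + 0.0185134 = 0.0192456
P(Class 2 | the observation) = 0.0185134 / 0.0192456 ≈ 0.962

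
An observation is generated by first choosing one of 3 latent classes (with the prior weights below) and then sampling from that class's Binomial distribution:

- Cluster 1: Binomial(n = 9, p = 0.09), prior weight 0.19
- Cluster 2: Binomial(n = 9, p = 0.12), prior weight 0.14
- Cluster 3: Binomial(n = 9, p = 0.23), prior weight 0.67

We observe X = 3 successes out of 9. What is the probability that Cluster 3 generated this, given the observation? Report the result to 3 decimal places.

By Bayes' theorem, P(k | x) = w_k f_k(x) / Σ_j w_j f_j(x).
Component likelihoods at x = 3 successes out of 9:
  L_1 = 0.034774
  L_2 = 0.0674092
  L_3 = 0.213014
Weight by the priors:
  w_1·L_1 = 0.19 × 0.034774 = 0.00660707
  w_2·L_2 = 0.14 × 0.0674092 = 0.00943729
  w_3·L_3 = 0.67 × 0.213014 = 0.142719
Sum: 0.00660707 + 0.00943729 + 0.142719 = 0.158763
P(Cluster 3 | x) ≈ 0.899

0.899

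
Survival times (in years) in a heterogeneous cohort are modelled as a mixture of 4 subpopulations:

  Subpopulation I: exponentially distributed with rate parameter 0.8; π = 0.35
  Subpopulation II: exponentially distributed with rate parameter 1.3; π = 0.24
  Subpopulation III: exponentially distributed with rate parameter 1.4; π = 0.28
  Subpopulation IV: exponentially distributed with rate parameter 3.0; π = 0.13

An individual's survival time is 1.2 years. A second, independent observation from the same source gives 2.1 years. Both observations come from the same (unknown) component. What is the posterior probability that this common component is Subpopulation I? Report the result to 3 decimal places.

Apply Bayes' rule: the posterior for each component is proportional to its prior times its likelihood at x.
Since both observations come from the same component, the likelihood for component k is f_k(x₁)·f_k(x₂).
  L_I = [0.306314] × [0.149099] = 0.0456712
  L_II = [0.273177] × [0.0847851] = 0.0231613
  L_III = [0.260924] × [0.074012] = 0.0193115
  L_IV = [0.0819712] × [0.00550891] = 0.000451572
Weight by the priors:
  P(Z=I)·L_I = 0.35 × 0.0456712 = 0.0159849
  P(Z=II)·L_II = 0.24 × 0.0231613 = 0.00555872
  P(Z=III)·L_III = 0.28 × 0.0193115 = 0.00540721
  P(Z=IV)·L_IV = 0.13 × 0.000451572 = 5.87044e-05
Marginal: 0.0159849 + 0.00555872 + 0.00540721 + 5.87044e-05 = 0.0270096
P(Subpopulation I | x₁, x₂) ≈ 0.592

0.592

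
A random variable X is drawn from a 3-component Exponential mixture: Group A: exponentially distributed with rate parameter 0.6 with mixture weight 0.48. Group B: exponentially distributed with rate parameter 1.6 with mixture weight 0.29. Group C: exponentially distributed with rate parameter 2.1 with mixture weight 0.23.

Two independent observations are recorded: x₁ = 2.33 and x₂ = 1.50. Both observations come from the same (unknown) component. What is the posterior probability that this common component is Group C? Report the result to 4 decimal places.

Posterior ∝ prior × likelihood, so P(k | x) ∝ P(Z=k) f_k(x); normalise over all components.
Since both observations come from the same component, the likelihood for component k is f_k(x₁)·f_k(x₂).
  f_A = [0.6·e^(−0.6·2.33) = 0.6·e^(−1.3980) = 0.148254] × [0.243942] = 0.0361654
  f_B = [1.6·e^(−1.6·2.33) = 1.6·e^(−3.7280) = 0.0384654] × [0.145149] = 0.0055832
  f_C = [2.1·e^(−2.1·2.33) = 2.1·e^(−4.8930) = 0.0157477] × [0.0899895] = 0.00141712
Prior × likelihood for each component:
  P(Z=A)·f_A = 0.48 × 0.0361654 = 0.0173594
  P(Z=B)·f_B = 0.29 × 0.0055832 = 0.00161913
  P(Z=C)·f_C = 0.23 × 0.00141712 = 0.000325939
Normaliser: 0.0173594 + 0.00161913 + 0.000325939 = 0.0193045
So the posterior for Group C is 0.000325939 / 0.0193045 ≈ 0.0169.

0.0169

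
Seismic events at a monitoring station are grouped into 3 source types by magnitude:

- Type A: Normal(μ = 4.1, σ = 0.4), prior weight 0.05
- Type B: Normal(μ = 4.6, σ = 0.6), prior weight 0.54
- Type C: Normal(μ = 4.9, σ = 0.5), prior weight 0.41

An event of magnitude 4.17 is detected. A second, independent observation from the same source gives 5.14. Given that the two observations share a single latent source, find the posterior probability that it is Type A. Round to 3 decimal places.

Apply Bayes' rule: the posterior for each component is proportional to its prior times its likelihood at x.
Since both observations come from the same component, the likelihood for component k is f_k(x₁)·f_k(x₂).
  p_A = [0.9822] × [0.0339574] = 0.033353
  p_B = [0.514315] × [0.443475] = 0.228086
  p_C = [0.274833] × [0.711065] = 0.195424
Multiply by the mixture weights:
  P(Z=A)·p_A = 0.05 × 0.033353 = 0.00166765
  P(Z=B)·p_B = 0.54 × 0.228086 = 0.123167
  P(Z=C)·p_C = 0.41 × 0.195424 = 0.0801239
Denominator: 0.00166765 + 0.123167 + 0.0801239 = 0.204958
P(Type A | x₁, x₂) ≈ 0.008

0.008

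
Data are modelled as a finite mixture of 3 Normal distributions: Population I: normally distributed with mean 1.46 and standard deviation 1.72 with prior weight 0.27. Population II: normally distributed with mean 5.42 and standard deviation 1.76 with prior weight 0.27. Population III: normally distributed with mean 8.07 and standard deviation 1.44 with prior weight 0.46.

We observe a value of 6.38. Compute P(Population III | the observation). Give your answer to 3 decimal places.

Posterior ∝ prior × likelihood, so P(k | x) ∝ π_k f_k(x); normalise over all components.
Evaluate each component's likelihood at the observed value:
  L_I = 0.00387817
  L_II = 0.19534
  L_III = 0.139142
Weight by the priors:
  π_I·L_I = 0.27 × 0.00387817 = 0.0010471
  π_II·L_II = 0.27 × 0.19534 = 0.0527419
  π_III·L_III = 0.46 × 0.139142 = 0.0640051
Sum: 0.0010471 + 0.0527419 + 0.0640051 = 0.117794
P(Population III | x) = 0.0640051 / 0.117794 ≈ 0.543

0.543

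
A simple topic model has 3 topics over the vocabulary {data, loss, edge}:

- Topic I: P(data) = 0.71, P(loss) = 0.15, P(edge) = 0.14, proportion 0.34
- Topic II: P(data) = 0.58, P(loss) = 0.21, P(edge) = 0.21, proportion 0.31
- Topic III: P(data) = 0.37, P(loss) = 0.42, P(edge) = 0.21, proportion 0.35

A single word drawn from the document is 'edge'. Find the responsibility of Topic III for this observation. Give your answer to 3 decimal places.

0.395

Apply Bayes' rule: the posterior for each component is proportional to its prior times its likelihood at x.
Categorical probabilities:
  f_I = 0.14
  f_II = 0.21
  f_III = 0.21
Weight by the priors:
  π_I·f_I = 0.34 × 0.14 = 0.0476
  π_II·f_II = 0.31 × 0.21 = 0.0651
  π_III·f_III = 0.35 × 0.21 = 0.0735
Marginal: 0.0476 + 0.0651 + 0.0735 = 0.1862
P(Topic III | data) ≈ 0.395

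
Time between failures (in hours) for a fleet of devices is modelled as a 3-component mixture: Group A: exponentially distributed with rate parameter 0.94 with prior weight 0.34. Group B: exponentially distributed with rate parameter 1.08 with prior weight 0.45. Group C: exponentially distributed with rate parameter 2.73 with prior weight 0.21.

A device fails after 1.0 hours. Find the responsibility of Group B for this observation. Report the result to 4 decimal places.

By Bayes' theorem, P(k | x) = w_k f_k(x) / Σ_j w_j f_j(x).
Evaluate each component's likelihood at the observed value:
  p_A = 0.94·e^(−0.94·1.0) = 0.94·e^(−0.9400) = 0.36719
  p_B = 1.08·e^(−1.08·1.0) = 1.08·e^(−1.0800) = 0.366763
  p_C = 2.73·e^(−2.73·1.0) = 2.73·e^(−2.7300) = 0.178049
Unnormalised posteriors:
  w_A·p_A = 0.34 × 0.36719 = 0.124845
  w_B·p_B = 0.45 × 0.366763 = 0.165043
  w_C·p_C = 0.21 × 0.178049 = 0.0373902
Evidence: 0.124845 + 0.165043 + 0.0373902 = 0.327278
P(Group B | x) ≈ 0.5043

0.5043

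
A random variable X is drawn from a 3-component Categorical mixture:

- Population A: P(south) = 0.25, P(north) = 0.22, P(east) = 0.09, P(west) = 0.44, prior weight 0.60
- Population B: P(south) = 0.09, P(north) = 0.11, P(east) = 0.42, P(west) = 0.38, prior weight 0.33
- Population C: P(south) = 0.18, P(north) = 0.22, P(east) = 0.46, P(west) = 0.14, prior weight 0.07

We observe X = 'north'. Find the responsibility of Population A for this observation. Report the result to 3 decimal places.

0.719

P(component k | x) = π_k·f_k(x) / marginal(x), where marginal(x) = Σ_j π_j·f_j(x).
Component likelihoods at x = 'north':
  L_A = P(north | comp) = 0.22
  L_B = P(north | comp) = 0.11
  L_C = P(north | comp) = 0.22
Unnormalised posteriors:
  π_A·L_A = 0.60 × 0.22 = 0.132
  π_B·L_B = 0.33 × 0.11 = 0.0363
  π_C·L_C = 0.07 × 0.22 = 0.0154
Denominator: 0.132 + 0.0363 + 0.0154 = 0.1837
P(Population A | x) = 0.132 / 0.1837 ≈ 0.719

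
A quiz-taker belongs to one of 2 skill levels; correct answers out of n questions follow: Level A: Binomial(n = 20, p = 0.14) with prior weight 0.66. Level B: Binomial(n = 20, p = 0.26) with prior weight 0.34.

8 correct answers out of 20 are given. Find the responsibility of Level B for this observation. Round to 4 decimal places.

0.9231

The responsibility of component k is w_k f_k(x) divided by Σ_j w_j f_j(x).
Binomial probabilities:
  L_A = C(20,8)·0.14^8·0.86^12 = 125970·1.47579e-07·0.163675 = 0.0030428
  L_B = C(20,8)·0.26^8·0.74^12 = 125970·2.08827e-05·0.0269638 = 0.0709307
Unnormalised posteriors:
  w_A·L_A = 0.66 × 0.0030428 = 0.00200825
  w_B·L_B = 0.34 × 0.0709307 = 0.0241165
Denominator: 0.00200825 + 0.0241165 = 0.0261247
Responsibility of Level B: 0.0241165 / 0.0261247 ≈ 0.9231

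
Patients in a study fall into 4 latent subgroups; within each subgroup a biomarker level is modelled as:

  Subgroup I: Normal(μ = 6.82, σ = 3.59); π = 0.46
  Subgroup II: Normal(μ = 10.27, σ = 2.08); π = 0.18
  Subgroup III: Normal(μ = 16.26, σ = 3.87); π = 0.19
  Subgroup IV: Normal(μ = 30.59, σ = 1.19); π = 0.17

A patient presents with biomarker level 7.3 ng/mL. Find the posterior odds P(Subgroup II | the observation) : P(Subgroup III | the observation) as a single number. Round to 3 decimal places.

9.277

The posterior odds equal the prior odds times the likelihood ratio: (P(Z=i)/P(Z=j))·(f_i(x)/f_j(x)).
Component likelihoods at x = 7.3 ng/mL:
  L_I = (1/(3.59·√(2π)))·exp(−(7.3−6.82)²/(2·3.59²)) = 0.111126·exp(-0.00894) = 0.110137
  L_II = (1/(2.08·√(2π)))·exp(−(7.3−10.27)²/(2·2.08²)) = 0.191799·exp(-1.01943) = 0.0692014
  L_III = (1/(3.87·√(2π)))·exp(−(7.3−16.26)²/(2·3.87²)) = 0.103086·exp(-2.68018) = 0.00706661
  L_IV = (1/(1.19·√(2π)))·exp(−(7.3−30.59)²/(2·1.19²)) = 0.335246·exp(-191.52041) = 2.23412e-84
0.0124563 / 0.00134266 ≈ 9.277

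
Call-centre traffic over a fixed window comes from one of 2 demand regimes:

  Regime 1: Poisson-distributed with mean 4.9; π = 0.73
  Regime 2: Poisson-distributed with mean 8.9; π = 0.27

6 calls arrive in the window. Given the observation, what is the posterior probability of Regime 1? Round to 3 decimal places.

The responsibility of component k is π_k f_k(x) divided by Σ_j π_j f_j(x).
Evaluate each component's likelihood at the observed value:
  p_1 = 0.143153
  p_2 = 0.0941427
Unnormalised posteriors:
  π_1·p_1 = 0.73 × 0.143153 = 0.104502
  π_2·p_2 = 0.27 × 0.0941427 = 0.0254185
Sum: 0.104502 + 0.0254185 = 0.12992
Responsibility of Regime 1: 0.104502 / 0.12992 ≈ 0.804

0.804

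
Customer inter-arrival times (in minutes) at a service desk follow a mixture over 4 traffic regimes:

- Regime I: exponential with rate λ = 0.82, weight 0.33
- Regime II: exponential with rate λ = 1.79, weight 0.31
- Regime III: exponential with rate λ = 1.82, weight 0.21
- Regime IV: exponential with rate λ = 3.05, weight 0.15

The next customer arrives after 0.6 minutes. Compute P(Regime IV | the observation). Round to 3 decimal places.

0.132

Posterior ∝ prior × likelihood, so P(k | x) ∝ π_k f_k(x); normalise over all components.
Exponential densities:
  L_I = 0.50135
  L_II = 0.611534
  L_III = 0.610691
  L_IV = 0.489261
Prior × likelihood for each component:
  π_I·L_I = 0.33 × 0.50135 = 0.165445
  π_II·L_II = 0.31 × 0.611534 = 0.189576
  π_III·L_III = 0.21 × 0.610691 = 0.128245
  π_IV·L_IV = 0.15 × 0.489261 = 0.0733892
Marginal: 0.165445 + 0.189576 + 0.128245 + 0.0733892 = 0.556655
Responsibility of Regime IV: 0.0733892 / 0.556655 ≈ 0.132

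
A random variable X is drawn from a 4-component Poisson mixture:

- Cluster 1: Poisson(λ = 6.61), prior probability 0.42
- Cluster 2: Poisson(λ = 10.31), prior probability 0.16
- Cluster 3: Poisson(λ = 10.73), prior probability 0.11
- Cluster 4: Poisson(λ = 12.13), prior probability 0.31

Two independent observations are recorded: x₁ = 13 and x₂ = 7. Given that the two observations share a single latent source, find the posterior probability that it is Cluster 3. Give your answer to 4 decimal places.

Posterior ∝ prior × likelihood, so P(k | x) ∝ π_k f_k(x); normalise over all components.
Since both observations come from the same component, the likelihood for component k is f_k(x₁)·f_k(x₂).
  f_1 = [0.00994608] × [0.147331] = 0.00146536
  f_2 = [0.0795255] × [0.0818096] = 0.00650594
  f_3 = [0.0878084] × [0.0710866] = 0.006242
  f_4 = [0.106639] × [0.0413621] = 0.00441084
Multiply by the mixture weights:
  π_1·f_1 = 0.42 × 0.00146536 = 0.000615453
  π_2·f_2 = 0.16 × 0.00650594 = 0.00104095
  π_3·f_3 = 0.11 × 0.006242 = 0.00068662
  π_4·f_4 = 0.31 × 0.00441084 = 0.00136736
Evidence: 0.000615453 + 0.00104095 + 0.00068662 + 0.00136736 = 0.00371038
Responsibility of Cluster 3: 0.00068662 / 0.00371038 ≈ 0.1851

0.1851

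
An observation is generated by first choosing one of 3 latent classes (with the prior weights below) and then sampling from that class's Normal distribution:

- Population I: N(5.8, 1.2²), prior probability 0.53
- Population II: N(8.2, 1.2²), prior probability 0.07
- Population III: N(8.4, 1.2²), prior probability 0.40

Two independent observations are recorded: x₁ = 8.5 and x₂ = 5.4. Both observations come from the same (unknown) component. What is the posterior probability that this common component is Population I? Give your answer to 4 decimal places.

0.6448

Apply Bayes' rule: the posterior for each component is proportional to its prior times its likelihood at x.
Since both observations come from the same component, the likelihood for component k is f_k(x₁)·f_k(x₂).
  f_I = [0.0264497] × [0.314486] = 0.00831806
  f_II = [0.322223] × [0.0218516] = 0.00704109
  f_III = [0.3313] × [0.0146069] = 0.00483927
Weight by the priors:
  P(Z=I)·f_I = 0.53 × 0.00831806 = 0.00440857
  P(Z=II)·f_II = 0.07 × 0.00704109 = 0.000492876
  P(Z=III)·f_III = 0.40 × 0.00483927 = 0.00193571
Sum: 0.00440857 + 0.000492876 + 0.00193571 = 0.00683716
P(Population I | x₁, x₂) = 0.00440857 / 0.00683716 ≈ 0.6448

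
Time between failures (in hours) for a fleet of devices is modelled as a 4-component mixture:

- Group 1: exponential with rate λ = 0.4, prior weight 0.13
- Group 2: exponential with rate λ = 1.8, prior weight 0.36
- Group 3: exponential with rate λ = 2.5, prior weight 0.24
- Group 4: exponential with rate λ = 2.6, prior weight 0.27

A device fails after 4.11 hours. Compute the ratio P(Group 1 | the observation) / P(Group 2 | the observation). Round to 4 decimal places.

25.3139

The posterior odds equal the prior odds times the likelihood ratio: (π_i/π_j)·(f_i(x)/f_j(x)).
Evaluate each component's likelihood at the observed value:
  L_1 = 0.4·e^(−0.4·4.11) = 0.4·e^(−1.6440) = 0.0772823
  L_2 = 1.8·e^(−1.8·4.11) = 1.8·e^(−7.3980) = 0.00110246
  L_3 = 2.5·e^(−2.5·4.11) = 2.5·e^(−10.2750) = 8.62113e-05
  L_4 = 2.6·e^(−2.6·4.11) = 2.6·e^(−10.6860) = 5.94432e-05
Posterior odds = (π_1·L_1) / (π_2·L_2) = (0.13·0.0772823) / (0.36·0.00110246) = 0.0100467 / 0.000396885 ≈ 25.3139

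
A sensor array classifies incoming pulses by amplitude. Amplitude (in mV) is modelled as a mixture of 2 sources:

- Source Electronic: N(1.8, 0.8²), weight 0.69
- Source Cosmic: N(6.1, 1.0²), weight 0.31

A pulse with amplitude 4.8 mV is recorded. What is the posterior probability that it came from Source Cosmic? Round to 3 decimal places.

Posterior ∝ prior × likelihood, so P(k | x) ∝ P(Z=k) f_k(x); normalise over all components.
Normal densities:
  L_Electronic = (1/(0.8·√(2π)))·exp(−(4.8−1.8)²/(2·0.8²)) = 0.498678·exp(-7.03125) = 0.000440745
  L_Cosmic = (1/(1.0·√(2π)))·exp(−(4.8−6.1)²/(2·1.0²)) = 0.398942·exp(-0.84500) = 0.171369
Weight by the priors:
  P(Z=Electronic)·L_Electronic = 0.69 × 0.000440745 = 0.000304114
  P(Z=Cosmic)·L_Cosmic = 0.31 × 0.171369 = 0.0531243
Normaliser: 0.000304114 + 0.0531243 = 0.0534284
Responsibility of Source Cosmic: 0.0531243 / 0.0534284 ≈ 0.994

0.994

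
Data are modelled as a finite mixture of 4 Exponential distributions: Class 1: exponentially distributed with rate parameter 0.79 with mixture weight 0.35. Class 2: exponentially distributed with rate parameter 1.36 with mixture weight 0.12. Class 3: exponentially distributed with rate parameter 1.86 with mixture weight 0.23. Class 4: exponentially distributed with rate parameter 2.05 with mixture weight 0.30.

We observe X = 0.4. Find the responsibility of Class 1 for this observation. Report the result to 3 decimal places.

The responsibility of component k is P(Z=k) f_k(x) divided by Σ_j P(Z=j) f_j(x).
Exponential densities:
  f_1 = 0.575957
  f_2 = 0.789374
  f_3 = 0.883889
  f_4 = 0.902885
Prior × likelihood for each component:
  P(Z=1)·f_1 = 0.35 × 0.575957 = 0.201585
  P(Z=2)·f_2 = 0.12 × 0.789374 = 0.0947249
  P(Z=3)·f_3 = 0.23 × 0.883889 = 0.203295
  P(Z=4)·f_4 = 0.30 × 0.902885 = 0.270865
Sum: 0.201585 + 0.0947249 + 0.203295 + 0.270865 = 0.77047
P(Class 1 | data) ≈ 0.262

0.262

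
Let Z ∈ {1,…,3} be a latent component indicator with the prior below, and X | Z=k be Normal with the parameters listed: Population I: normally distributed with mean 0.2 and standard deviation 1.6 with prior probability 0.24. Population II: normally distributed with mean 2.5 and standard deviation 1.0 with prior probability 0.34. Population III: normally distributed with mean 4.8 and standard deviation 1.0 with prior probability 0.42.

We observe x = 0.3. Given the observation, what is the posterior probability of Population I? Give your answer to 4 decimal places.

0.8319

By Bayes' theorem, P(k | x) = π_k f_k(x) / Σ_j π_j f_j(x).
Component likelihoods at x = 0.3:
  p_I = (1/(1.6·√(2π)))·exp(−(0.3−0.2)²/(2·1.6²)) = 0.249339·exp(-0.00195) = 0.248852
  p_II = (1/(1.0·√(2π)))·exp(−(0.3−2.5)²/(2·1.0²)) = 0.398942·exp(-2.42000) = 0.0354746
  p_III = (1/(1.0·√(2π)))·exp(−(0.3−4.8)²/(2·1.0²)) = 0.398942·exp(-10.12500) = 1.59837e-05
Multiply by the mixture weights:
  π_I·p_I = 0.24 × 0.248852 = 0.0597246
  π_II·p_II = 0.34 × 0.0354746 = 0.0120614
  π_III·p_III = 0.42 × 1.59837e-05 = 6.71317e-06
Normaliser: 0.0597246 + 0.0120614 + 6.71317e-06 = 0.0717927
So the posterior for Population I is 0.0597246 / 0.0717927 ≈ 0.8319.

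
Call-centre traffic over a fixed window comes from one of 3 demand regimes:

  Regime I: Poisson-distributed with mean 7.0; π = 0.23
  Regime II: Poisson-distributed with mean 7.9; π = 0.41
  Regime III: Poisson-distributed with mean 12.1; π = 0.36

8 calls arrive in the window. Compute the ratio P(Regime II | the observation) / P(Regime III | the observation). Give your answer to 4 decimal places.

Only the two components matter; the odds are (P(Z=i) f_i(x)) / (P(Z=j) f_j(x)).
Evaluate each component's likelihood at the observed value:
  L_I = 0.130377
  L_II = 0.139499
  L_III = 0.0633577
0.0571944 / 0.0228088 ≈ 2.5076

2.5076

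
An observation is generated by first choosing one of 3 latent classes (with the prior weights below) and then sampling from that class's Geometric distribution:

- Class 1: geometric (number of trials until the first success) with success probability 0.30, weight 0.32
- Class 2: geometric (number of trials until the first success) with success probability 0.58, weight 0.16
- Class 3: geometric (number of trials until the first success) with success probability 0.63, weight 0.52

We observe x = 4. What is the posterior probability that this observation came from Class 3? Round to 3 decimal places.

0.294

Posterior ∝ prior × likelihood, so P(k | x) ∝ P(Z=k) f_k(x); normalise over all components.
Geometric probabilities:
  f_1 = 0.1029
  f_2 = 0.042971
  f_3 = 0.0319114
Prior × likelihood for each component:
  P(Z=1)·f_1 = 0.32 × 0.1029 = 0.032928
  P(Z=2)·f_2 = 0.16 × 0.042971 = 0.00687537
  P(Z=3)·f_3 = 0.52 × 0.0319114 = 0.0165939
Normaliser: 0.032928 + 0.00687537 + 0.0165939 = 0.0563973
So the posterior for Class 3 is 0.0165939 / 0.0563973 ≈ 0.294.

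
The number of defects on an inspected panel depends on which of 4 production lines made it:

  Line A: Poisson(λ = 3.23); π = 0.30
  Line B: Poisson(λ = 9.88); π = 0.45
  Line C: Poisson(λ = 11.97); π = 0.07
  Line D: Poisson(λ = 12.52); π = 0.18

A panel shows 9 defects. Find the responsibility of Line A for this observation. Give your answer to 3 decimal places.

0.016

Posterior ∝ prior × likelihood, so P(k | x) ∝ π_k f_k(x); normalise over all components.
Evaluate each component's likelihood at the observed value:
  f_A = 0.00417146
  f_B = 0.126538
  f_C = 0.0880196
  f_D = 0.0760867
Prior × likelihood for each component:
  π_A·f_A = 0.30 × 0.00417146 = 0.00125144
  π_B·f_B = 0.45 × 0.126538 = 0.056942
  π_C·f_C = 0.07 × 0.0880196 = 0.00616137
  π_D·f_D = 0.18 × 0.0760867 = 0.0136956
Marginal: 0.00125144 + 0.056942 + 0.00616137 + 0.0136956 = 0.0780504
Responsibility of Line A: 0.00125144 / 0.0780504 ≈ 0.016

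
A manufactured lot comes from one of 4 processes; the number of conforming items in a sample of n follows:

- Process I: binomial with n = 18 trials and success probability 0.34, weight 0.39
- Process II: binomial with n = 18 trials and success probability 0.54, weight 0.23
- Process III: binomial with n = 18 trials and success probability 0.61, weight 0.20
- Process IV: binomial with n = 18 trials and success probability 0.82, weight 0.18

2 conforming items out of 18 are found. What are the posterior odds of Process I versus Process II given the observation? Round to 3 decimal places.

Only the two components matter; the odds are (w_i f_i(x)) / (w_j f_j(x)).
Evaluate each component's likelihood at the observed value:
  p_I = 0.0229273
  p_II = 0.00017931
  p_III = 1.63074e-05
  p_IV = 1.24934e-10
0.00894163 / 4.12413e-05 ≈ 216.813

216.813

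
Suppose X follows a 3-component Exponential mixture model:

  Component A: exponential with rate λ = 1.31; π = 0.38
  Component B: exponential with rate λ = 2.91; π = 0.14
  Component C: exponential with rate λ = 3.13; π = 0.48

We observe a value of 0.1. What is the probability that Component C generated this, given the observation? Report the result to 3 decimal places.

By Bayes' theorem, P(k | x) = π_k f_k(x) / Σ_j π_j f_j(x).
Component likelihoods at x = 0.1:
  p_A = 1.14916
  p_B = 2.17527
  p_C = 2.28881
Multiply by the mixture weights:
  π_A·p_A = 0.38 × 1.14916 = 0.436679
  π_B·p_B = 0.14 × 2.17527 = 0.304538
  π_C·p_C = 0.48 × 2.28881 = 1.09863
Evidence: 0.436679 + 0.304538 + 1.09863 = 1.83985
So the posterior for Component C is 1.09863 / 1.83985 ≈ 0.597.

0.597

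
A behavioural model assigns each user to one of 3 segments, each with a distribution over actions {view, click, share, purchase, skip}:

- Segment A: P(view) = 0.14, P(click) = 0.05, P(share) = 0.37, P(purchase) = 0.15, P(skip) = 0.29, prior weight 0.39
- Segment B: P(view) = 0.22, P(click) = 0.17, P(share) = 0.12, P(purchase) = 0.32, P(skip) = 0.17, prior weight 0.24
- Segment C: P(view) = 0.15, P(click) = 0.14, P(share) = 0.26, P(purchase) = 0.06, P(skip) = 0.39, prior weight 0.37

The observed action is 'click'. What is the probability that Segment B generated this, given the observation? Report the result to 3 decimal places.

By Bayes' theorem, P(k | x) = P(Z=k) f_k(x) / Σ_j P(Z=j) f_j(x).
Evaluate each component's likelihood at the observed value:
  p_A = P(click | comp) = 0.05
  p_B = P(click | comp) = 0.17
  p_C = P(click | comp) = 0.14
Unnormalised posteriors:
  P(Z=A)·p_A = 0.39 × 0.05 = 0.0195
  P(Z=B)·p_B = 0.24 × 0.17 = 0.0408
  P(Z=C)·p_C = 0.37 × 0.14 = 0.0518
Evidence: 0.0195 + 0.0408 + 0.0518 = 0.1121
So the posterior for Segment B is 0.0408 / 0.1121 ≈ 0.364.

0.364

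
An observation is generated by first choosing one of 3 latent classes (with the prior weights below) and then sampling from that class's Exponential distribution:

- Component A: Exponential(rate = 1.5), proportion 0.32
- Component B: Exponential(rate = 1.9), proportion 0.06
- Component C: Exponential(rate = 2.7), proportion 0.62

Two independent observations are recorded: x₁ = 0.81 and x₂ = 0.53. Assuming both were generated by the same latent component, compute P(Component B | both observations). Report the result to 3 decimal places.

0.072

P(component k | x) = w_k·f_k(x) / marginal(x), where marginal(x) = Σ_j w_j·f_j(x).
Since both observations come from the same component, the likelihood for component k is f_k(x₁)·f_k(x₂).
  L_A = [1.5·e^(−1.5·0.81) = 1.5·e^(−1.2150) = 0.445065] × [0.677372] = 0.301475
  L_B = [1.9·e^(−1.9·0.81) = 1.9·e^(−1.5390) = 0.407732] × [0.694095] = 0.283005
  L_C = [2.7·e^(−2.7·0.81) = 2.7·e^(−2.1870) = 0.303083] × [0.645488] = 0.195637
Multiply by the mixture weights:
  w_A·L_A = 0.32 × 0.301475 = 0.0964718
  w_B·L_B = 0.06 × 0.283005 = 0.0169803
  w_C·L_C = 0.62 × 0.195637 = 0.121295
Evidence: 0.0964718 + 0.0169803 + 0.121295 = 0.234747
P(Component B | x₁,x₂) ≈ 0.072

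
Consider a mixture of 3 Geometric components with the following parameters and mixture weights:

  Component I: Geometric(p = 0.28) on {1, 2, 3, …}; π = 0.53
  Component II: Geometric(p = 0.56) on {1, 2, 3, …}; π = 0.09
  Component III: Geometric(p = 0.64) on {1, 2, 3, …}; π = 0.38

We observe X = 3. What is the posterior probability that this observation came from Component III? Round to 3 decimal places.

P(component k | x) = w_k·f_k(x) / marginal(x), where marginal(x) = Σ_j w_j·f_j(x).
Geometric probabilities:
  L_I = 0.145152
  L_II = 0.108416
  L_III = 0.082944
Unnormalised posteriors:
  w_I·L_I = 0.53 × 0.145152 = 0.0769306
  w_II·L_II = 0.09 × 0.108416 = 0.00975744
  w_III·L_III = 0.38 × 0.082944 = 0.0315187
Normaliser: 0.0769306 + 0.00975744 + 0.0315187 = 0.118207
P(Component III | the observation) = 0.0315187 / 0.118207 ≈ 0.267

0.267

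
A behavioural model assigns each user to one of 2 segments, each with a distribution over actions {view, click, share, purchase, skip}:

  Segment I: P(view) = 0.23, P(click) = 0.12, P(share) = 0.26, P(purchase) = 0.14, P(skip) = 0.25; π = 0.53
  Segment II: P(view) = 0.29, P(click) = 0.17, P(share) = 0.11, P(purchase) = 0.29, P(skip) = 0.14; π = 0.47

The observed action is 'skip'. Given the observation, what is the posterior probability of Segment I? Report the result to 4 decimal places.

Apply Bayes' rule: the posterior for each component is proportional to its prior times its likelihood at x.
Component likelihoods at x = 'skip':
  L_I = P(skip | comp) = 0.25
  L_II = P(skip | comp) = 0.14
Weight by the priors:
  π_I·L_I = 0.53 × 0.25 = 0.1325
  π_II·L_II = 0.47 × 0.14 = 0.0658
Marginal: 0.1325 + 0.0658 = 0.1983
Responsibility of Segment I: 0.1325 / 0.1983 ≈ 0.6682

0.6682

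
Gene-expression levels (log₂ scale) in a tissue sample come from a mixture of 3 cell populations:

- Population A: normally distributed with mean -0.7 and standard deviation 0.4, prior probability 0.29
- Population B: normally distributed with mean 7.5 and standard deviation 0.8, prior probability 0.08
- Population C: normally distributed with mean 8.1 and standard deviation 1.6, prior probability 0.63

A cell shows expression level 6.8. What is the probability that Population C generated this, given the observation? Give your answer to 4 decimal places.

0.8059

By Bayes' theorem, P(k | x) = P(Z=k) f_k(x) / Σ_j P(Z=j) f_j(x).
Normal densities:
  L_A = (1/(0.4·√(2π)))·exp(−(6.8−-0.7)²/(2·0.4²)) = 0.997356·exp(-175.78125) = 4.55012e-77
  L_B = (1/(0.8·√(2π)))·exp(−(6.8−7.5)²/(2·0.8²)) = 0.498678·exp(-0.38281) = 0.340069
  L_C = (1/(1.6·√(2π)))·exp(−(6.8−8.1)²/(2·1.6²)) = 0.249339·exp(-0.33008) = 0.179242
Weight by the priors:
  P(Z=A)·L_A = 0.29 × 4.55012e-77 = 1.31954e-77
  P(Z=B)·L_B = 0.08 × 0.340069 = 0.0272055
  P(Z=C)·L_C = 0.63 × 0.179242 = 0.112922
Evidence: 1.31954e-77 + 0.0272055 + 0.112922 = 0.140128
P(Population C | data) ≈ 0.8059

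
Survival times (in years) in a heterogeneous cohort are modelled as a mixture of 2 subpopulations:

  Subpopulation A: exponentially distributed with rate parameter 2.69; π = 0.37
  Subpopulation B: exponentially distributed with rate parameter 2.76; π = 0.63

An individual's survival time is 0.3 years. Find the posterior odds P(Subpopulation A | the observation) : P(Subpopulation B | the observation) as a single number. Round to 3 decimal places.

Posterior odds = (w_i f_i(x)) / (w_j f_j(x)); the normalising sum cancels.
Component likelihoods at x = 0.3 years:
  L_A = 2.69·e^(−2.69·0.3) = 2.69·e^(−0.8070) = 1.20026
  L_B = 2.76·e^(−2.76·0.3) = 2.76·e^(−0.8280) = 1.20591
Posterior odds = (w_A·L_A) / (w_B·L_B) = (0.37·1.20026) / (0.63·1.20591) = 0.444098 / 0.75972 ≈ 0.585

0.585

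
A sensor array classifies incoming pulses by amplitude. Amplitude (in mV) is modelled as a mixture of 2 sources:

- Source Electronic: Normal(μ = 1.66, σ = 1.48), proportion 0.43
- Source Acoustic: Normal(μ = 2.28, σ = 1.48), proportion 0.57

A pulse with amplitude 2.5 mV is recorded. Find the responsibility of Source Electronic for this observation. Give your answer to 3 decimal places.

0.394

By Bayes' theorem, P(k | x) = P(Z=k) f_k(x) / Σ_j P(Z=j) f_j(x).
Component likelihoods at x = 2.5 mV:
  L_Electronic = (1/(1.48·√(2π)))·exp(−(2.5−1.66)²/(2·1.48²)) = 0.269556·exp(-0.16107) = 0.229455
  L_Acoustic = (1/(1.48·√(2π)))·exp(−(2.5−2.28)²/(2·1.48²)) = 0.269556·exp(-0.01105) = 0.266594
Unnormalised posteriors:
  P(Z=Electronic)·L_Electronic = 0.43 × 0.229455 = 0.0986658
  P(Z=Acoustic)·L_Acoustic = 0.57 × 0.266594 = 0.151959
Evidence: 0.0986658 + 0.151959 = 0.250624
P(Source Electronic | data) = 0.0986658 / 0.250624 ≈ 0.394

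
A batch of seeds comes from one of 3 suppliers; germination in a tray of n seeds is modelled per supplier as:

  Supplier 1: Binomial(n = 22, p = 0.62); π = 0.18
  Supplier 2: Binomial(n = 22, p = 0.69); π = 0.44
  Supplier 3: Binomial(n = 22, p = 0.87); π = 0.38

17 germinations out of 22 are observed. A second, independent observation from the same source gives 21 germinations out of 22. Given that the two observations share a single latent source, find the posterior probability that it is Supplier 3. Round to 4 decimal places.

Apply Bayes' rule: the posterior for each component is proportional to its prior times its likelihood at x.
Since both observations come from the same component, the likelihood for component k is f_k(x₁)·f_k(x₂).
  L_1 = [0.0616728] × [0.000365117] = 2.25178e-05
  L_2 = [0.137328] × [0.00281589] = 0.000386701
  L_3 = [0.0916349] × [0.153557] = 0.0140712
Unnormalised posteriors:
  P(Z=1)·L_1 = 0.18 × 2.25178e-05 = 4.0532e-06
  P(Z=2)·L_2 = 0.44 × 0.000386701 = 0.000170148
  P(Z=3)·L_3 = 0.38 × 0.0140712 = 0.00534706
Sum: 4.0532e-06 + 0.000170148 + 0.00534706 = 0.00552126
So the posterior for Supplier 3 is 0.00534706 / 0.00552126 ≈ 0.9684.

0.9684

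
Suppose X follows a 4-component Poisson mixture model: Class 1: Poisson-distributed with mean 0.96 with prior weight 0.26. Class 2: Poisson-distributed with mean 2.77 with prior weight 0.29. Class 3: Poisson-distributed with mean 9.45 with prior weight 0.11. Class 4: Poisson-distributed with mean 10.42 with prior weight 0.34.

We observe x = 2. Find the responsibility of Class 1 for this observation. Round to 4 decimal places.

P(component k | x) = π_k·f_k(x) / marginal(x), where marginal(x) = Σ_j π_j·f_j(x).
Poisson probabilities:
  f_1 = e^(−0.96)·0.96^2/2! = 0.176437
  f_2 = e^(−2.77)·2.77^2/2! = 0.2404
  f_3 = e^(−9.45)·9.45^2/2! = 0.00351359
  f_4 = e^(−10.42)·10.42^2/2! = 0.00161941
Multiply by the mixture weights:
  π_1·f_1 = 0.26 × 0.176437 = 0.0458736
  π_2·f_2 = 0.29 × 0.2404 = 0.0697159
  π_3·f_3 = 0.11 × 0.00351359 = 0.000386495
  π_4·f_4 = 0.34 × 0.00161941 = 0.0005506
Denominator: 0.0458736 + 0.0697159 + 0.000386495 + 0.0005506 = 0.116527
Responsibility of Class 1: 0.0458736 / 0.116527 ≈ 0.3937

0.3937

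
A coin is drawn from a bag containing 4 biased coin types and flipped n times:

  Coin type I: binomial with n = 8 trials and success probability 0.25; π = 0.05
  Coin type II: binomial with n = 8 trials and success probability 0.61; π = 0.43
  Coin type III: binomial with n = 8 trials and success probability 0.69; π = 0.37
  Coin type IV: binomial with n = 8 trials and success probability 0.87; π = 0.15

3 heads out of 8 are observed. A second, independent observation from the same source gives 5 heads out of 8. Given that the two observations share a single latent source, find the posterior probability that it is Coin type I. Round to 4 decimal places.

0.0125

The responsibility of component k is π_k f_k(x) divided by Σ_j π_j f_j(x).
Since both observations come from the same component, the likelihood for component k is f_k(x₁)·f_k(x₂).
  L_I = [C(8,3)·0.25^3·0.75^5 = 56·0.015625·0.237305 = 0.207642] × [0.0230713] = 0.00479056
  L_II = [C(8,3)·0.61^3·0.39^5 = 56·0.226981·0.00902242 = 0.114683] × [0.280563] = 0.032176
  L_III = [C(8,3)·0.69^3·0.31^5 = 56·0.328509·0.00286292 = 0.0526676] × [0.260927] = 0.0137424
  L_IV = [C(8,3)·0.87^3·0.13^5 = 56·0.658503·3.71293e-05 = 0.00136919] × [0.0613217] = 8.39609e-05
Multiply by the mixture weights:
  π_I·L_I = 0.05 × 0.00479056 = 0.000239528
  π_II·L_II = 0.43 × 0.032176 = 0.0138357
  π_III·L_III = 0.37 × 0.0137424 = 0.00508469
  π_IV·L_IV = 0.15 × 8.39609e-05 = 1.25941e-05
Evidence: 0.000239528 + 0.0138357 + 0.00508469 + 1.25941e-05 = 0.0191725
Responsibility of Coin type I: 0.000239528 / 0.0191725 ≈ 0.0125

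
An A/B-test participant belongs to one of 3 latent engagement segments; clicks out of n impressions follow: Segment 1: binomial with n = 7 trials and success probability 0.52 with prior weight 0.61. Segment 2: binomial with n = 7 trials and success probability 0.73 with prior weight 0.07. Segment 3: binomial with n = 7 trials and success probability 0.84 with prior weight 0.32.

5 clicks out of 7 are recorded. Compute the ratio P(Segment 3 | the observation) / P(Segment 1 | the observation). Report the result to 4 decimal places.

0.6411

The posterior odds equal the prior odds times the likelihood ratio: (w_i/w_j)·(f_i(x)/f_j(x)).
Evaluate each component's likelihood at the observed value:
  L_1 = 0.183958
  L_2 = 0.317367
  L_3 = 0.224831
0.0719458 / 0.112214 ≈ 0.6411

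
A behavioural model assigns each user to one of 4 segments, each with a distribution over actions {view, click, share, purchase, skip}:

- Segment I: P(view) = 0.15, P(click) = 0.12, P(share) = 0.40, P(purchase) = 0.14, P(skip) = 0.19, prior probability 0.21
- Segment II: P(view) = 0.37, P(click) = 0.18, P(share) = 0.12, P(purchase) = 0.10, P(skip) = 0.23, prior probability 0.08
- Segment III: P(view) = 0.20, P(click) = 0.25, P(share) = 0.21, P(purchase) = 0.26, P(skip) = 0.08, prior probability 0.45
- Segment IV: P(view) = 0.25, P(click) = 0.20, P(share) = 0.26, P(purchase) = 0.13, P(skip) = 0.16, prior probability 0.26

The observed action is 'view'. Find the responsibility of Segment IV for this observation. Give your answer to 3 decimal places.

0.301

Posterior ∝ prior × likelihood, so P(k | x) ∝ w_k f_k(x); normalise over all components.
Categorical probabilities:
  L_I = P(view | comp) = 0.15
  L_II = P(view | comp) = 0.37
  L_III = P(view | comp) = 0.20
  L_IV = P(view | comp) = 0.25
Unnormalised posteriors:
  w_I·L_I = 0.21 × 0.15 = 0.0315
  w_II·L_II = 0.08 × 0.37 = 0.0296
  w_III·L_III = 0.45 × 0.2 = 0.09
  w_IV·L_IV = 0.26 × 0.25 = 0.065
Evidence: 0.0315 + 0.0296 + 0.09 + 0.065 = 0.2161
So the posterior for Segment IV is 0.065 / 0.2161 ≈ 0.301.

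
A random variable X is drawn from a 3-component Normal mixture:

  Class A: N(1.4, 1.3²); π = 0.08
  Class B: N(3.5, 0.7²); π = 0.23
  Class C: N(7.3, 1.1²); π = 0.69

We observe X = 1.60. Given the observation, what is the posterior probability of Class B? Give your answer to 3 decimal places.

By Bayes' theorem, P(k | x) = π_k f_k(x) / Σ_j π_j f_j(x).
Normal densities:
  p_A = 0.303268
  p_B = 0.0143223
  p_C = 5.35605e-07
Unnormalised posteriors:
  π_A·p_A = 0.08 × 0.303268 = 0.0242615
  π_B·p_B = 0.23 × 0.0143223 = 0.00329413
  π_C·p_C = 0.69 × 5.35605e-07 = 3.69568e-07
Marginal: 0.0242615 + 0.00329413 + 3.69568e-07 = 0.027556
So the posterior for Class B is 0.00329413 / 0.027556 ≈ 0.120.

0.120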